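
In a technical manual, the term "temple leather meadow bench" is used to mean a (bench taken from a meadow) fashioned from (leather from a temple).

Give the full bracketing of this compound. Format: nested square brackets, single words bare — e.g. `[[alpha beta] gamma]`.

[[temple leather] [meadow bench]]

The outermost head in the paraphrase is "bench" (specifically "meadow bench"), modified by "temple leather".
Inside "temple leather": head "leather", modifier "temple".
Inside "meadow bench": head "bench", modifier "meadow".
Assembled: [[temple leather] [meadow bench]].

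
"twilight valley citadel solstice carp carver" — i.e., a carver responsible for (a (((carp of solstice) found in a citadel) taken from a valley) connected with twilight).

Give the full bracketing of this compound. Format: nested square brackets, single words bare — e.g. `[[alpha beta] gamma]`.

[[twilight [valley [citadel [solstice carp]]]] carver]

Whole compound: head "carver", modifier "twilight valley citadel solstice carp".
Inside "twilight valley citadel solstice carp": head "carp" (specifically "valley citadel solstice carp"), modifier "twilight".
Inside "valley citadel solstice carp": head "carp" (specifically "citadel solstice carp"), modifier "valley".
Inside "citadel solstice carp": head "carp" (specifically "solstice carp"), modifier "citadel".
Inside "solstice carp": head "carp", modifier "solstice".
Putting it together: [[twilight [valley [citadel [solstice carp]]]] carver].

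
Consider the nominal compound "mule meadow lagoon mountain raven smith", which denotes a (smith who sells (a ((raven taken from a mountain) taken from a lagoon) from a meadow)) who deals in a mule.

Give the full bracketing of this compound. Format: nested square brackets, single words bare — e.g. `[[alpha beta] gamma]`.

At the top level: head "smith" (specifically "meadow lagoon mountain raven smith"); modifier "mule".
"meadow lagoon mountain raven smith" → head "smith", modifier "meadow lagoon mountain raven".
"meadow lagoon mountain raven" → head "raven" (specifically "lagoon mountain raven"), modifier "meadow".
"lagoon mountain raven" → head "raven" (specifically "mountain raven"), modifier "lagoon".
"mountain raven" → head "raven", modifier "mountain".
Assembled: [mule [[meadow [lagoon [mountain raven]]] smith]].

[mule [[meadow [lagoon [mountain raven]]] smith]]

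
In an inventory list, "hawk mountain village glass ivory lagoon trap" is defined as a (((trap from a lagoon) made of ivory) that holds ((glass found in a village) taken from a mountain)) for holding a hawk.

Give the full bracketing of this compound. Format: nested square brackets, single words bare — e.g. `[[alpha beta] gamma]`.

[hawk [[mountain [village glass]] [ivory [lagoon trap]]]]

Whole compound: head "trap" (specifically "mountain village glass ivory lagoon trap"), modifier "hawk".
"mountain village glass ivory lagoon trap" → head "trap" (specifically "ivory lagoon trap"), modifier "mountain village glass".
"mountain village glass" → head "glass" (specifically "village glass"), modifier "mountain".
"village glass" → head "glass", modifier "village".
"ivory lagoon trap" → head "trap" (specifically "lagoon trap"), modifier "ivory".
"lagoon trap" → head "trap", modifier "lagoon".
Putting it together: [hawk [[mountain [village glass]] [ivory [lagoon trap]]]].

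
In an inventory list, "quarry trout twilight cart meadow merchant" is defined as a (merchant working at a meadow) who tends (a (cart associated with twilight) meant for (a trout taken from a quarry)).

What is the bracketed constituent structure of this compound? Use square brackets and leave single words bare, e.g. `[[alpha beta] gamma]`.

[[[quarry trout] [twilight cart]] [meadow merchant]]

At the top level: head "merchant" (specifically "meadow merchant"); modifier "quarry trout twilight cart".
"quarry trout twilight cart" → head "cart" (specifically "twilight cart"), modifier "quarry trout".
"quarry trout" → head "trout", modifier "quarry".
"twilight cart" → head "cart", modifier "twilight".
"meadow merchant" → head "merchant", modifier "meadow".
Putting it together: [[[quarry trout] [twilight cart]] [meadow merchant]].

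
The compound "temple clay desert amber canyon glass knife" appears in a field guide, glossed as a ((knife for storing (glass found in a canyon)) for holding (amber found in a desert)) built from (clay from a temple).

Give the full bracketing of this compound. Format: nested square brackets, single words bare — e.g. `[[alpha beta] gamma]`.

[[temple clay] [[desert amber] [[canyon glass] knife]]]

Whole compound: head "knife" (specifically "desert amber canyon glass knife"), modifier "temple clay".
Inside "temple clay": head "clay", modifier "temple".
Inside "desert amber canyon glass knife": head "knife" (specifically "canyon glass knife"), modifier "desert amber".
Inside "desert amber": head "amber", modifier "desert".
Inside "canyon glass knife": head "knife", modifier "canyon glass".
Inside "canyon glass": head "glass", modifier "canyon".
Putting it together: [[temple clay] [[desert amber] [[canyon glass] knife]]].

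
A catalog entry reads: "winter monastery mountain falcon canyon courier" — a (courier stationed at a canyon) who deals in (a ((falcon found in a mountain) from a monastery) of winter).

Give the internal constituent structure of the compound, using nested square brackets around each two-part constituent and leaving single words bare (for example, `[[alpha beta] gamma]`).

[[winter [monastery [mountain falcon]]] [canyon courier]]

Overall it is a kind of courier (specifically "canyon courier"); the modifier is "winter monastery mountain falcon".
Inside "winter monastery mountain falcon": head "falcon" (specifically "monastery mountain falcon"), modifier "winter".
Inside "monastery mountain falcon": head "falcon" (specifically "mountain falcon"), modifier "monastery".
Inside "mountain falcon": head "falcon", modifier "mountain".
Inside "canyon courier": head "courier", modifier "canyon".
So the structure is [[winter [monastery [mountain falcon]]] [canyon courier]].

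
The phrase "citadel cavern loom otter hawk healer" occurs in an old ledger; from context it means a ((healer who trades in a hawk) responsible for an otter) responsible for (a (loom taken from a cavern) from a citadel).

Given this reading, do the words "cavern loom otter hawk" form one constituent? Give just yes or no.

no

The top-level split is [citadel cavern loom] [otter hawk healer]; the full structure is [[citadel [cavern loom]] [otter [hawk healer]]].
"cavern loom otter hawk" straddles a constituent boundary, so it is not a single unit.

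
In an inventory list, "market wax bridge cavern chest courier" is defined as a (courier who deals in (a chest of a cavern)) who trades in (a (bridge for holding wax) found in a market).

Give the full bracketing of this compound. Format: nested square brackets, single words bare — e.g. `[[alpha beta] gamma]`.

[[market [wax bridge]] [[cavern chest] courier]]

Whole compound: head "courier" (specifically "cavern chest courier"), modifier "market wax bridge".
Within "market wax bridge", the head is "bridge" (specifically "wax bridge") and the modifier is "market".
Within "wax bridge", the head is "bridge" and the modifier is "wax".
Within "cavern chest courier", the head is "courier" and the modifier is "cavern chest".
Within "cavern chest", the head is "chest" and the modifier is "cavern".
Assembled: [[market [wax bridge]] [[cavern chest] courier]].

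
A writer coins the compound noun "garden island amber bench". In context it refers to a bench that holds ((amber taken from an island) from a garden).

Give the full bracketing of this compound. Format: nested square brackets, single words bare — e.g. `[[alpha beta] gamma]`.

At the top level: head "bench"; modifier "garden island amber".
Inside "garden island amber": head "amber" (specifically "island amber"), modifier "garden".
Inside "island amber": head "amber", modifier "island".
Putting it together: [[garden [island amber]] bench].

[[garden [island amber]] bench]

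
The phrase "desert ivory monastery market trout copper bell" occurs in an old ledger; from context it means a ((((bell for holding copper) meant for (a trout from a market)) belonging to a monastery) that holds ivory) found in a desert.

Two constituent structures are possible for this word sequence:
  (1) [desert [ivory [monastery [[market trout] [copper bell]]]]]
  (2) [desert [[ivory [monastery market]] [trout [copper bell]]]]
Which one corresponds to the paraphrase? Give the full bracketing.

The paraphrase's head is the "bell" part ("ivory monastery market trout copper bell"); its modifier is "desert".
That top-level split, carried through the inner groups, gives [desert [ivory [monastery [[market trout] [copper bell]]]]].

[desert [ivory [monastery [[market trout] [copper bell]]]]]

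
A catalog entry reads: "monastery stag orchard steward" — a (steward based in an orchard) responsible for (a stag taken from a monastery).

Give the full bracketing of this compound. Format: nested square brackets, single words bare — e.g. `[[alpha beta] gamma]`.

[[monastery stag] [orchard steward]]

Whole compound: head "steward" (specifically "orchard steward"), modifier "monastery stag".
Within "monastery stag", the head is "stag" and the modifier is "monastery".
Within "orchard steward", the head is "steward" and the modifier is "orchard".
Assembled: [[monastery stag] [orchard steward]].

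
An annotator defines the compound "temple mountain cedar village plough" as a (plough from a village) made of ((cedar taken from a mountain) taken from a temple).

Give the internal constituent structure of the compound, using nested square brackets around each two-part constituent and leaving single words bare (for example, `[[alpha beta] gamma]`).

[[temple [mountain cedar]] [village plough]]

At the top level: head "plough" (specifically "village plough"); modifier "temple mountain cedar".
"temple mountain cedar" → head "cedar" (specifically "mountain cedar"), modifier "temple".
"mountain cedar" → head "cedar", modifier "mountain".
"village plough" → head "plough", modifier "village".
So the structure is [[temple [mountain cedar]] [village plough]].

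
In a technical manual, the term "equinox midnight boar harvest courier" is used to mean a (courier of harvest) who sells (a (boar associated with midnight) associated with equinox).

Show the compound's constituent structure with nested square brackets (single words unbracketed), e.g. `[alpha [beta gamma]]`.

[[equinox [midnight boar]] [harvest courier]]

Whole compound: head "courier" (specifically "harvest courier"), modifier "equinox midnight boar".
"equinox midnight boar" → head "boar" (specifically "midnight boar"), modifier "equinox".
"midnight boar" → head "boar", modifier "midnight".
"harvest courier" → head "courier", modifier "harvest".
So the structure is [[equinox [midnight boar]] [harvest courier]].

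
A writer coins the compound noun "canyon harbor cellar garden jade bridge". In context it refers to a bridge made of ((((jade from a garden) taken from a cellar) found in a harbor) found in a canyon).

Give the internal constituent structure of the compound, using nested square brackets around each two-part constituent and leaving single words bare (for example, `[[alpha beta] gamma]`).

Whole compound: head "bridge", modifier "canyon harbor cellar garden jade".
Inside "canyon harbor cellar garden jade": head "jade" (specifically "harbor cellar garden jade"), modifier "canyon".
Inside "harbor cellar garden jade": head "jade" (specifically "cellar garden jade"), modifier "harbor".
Inside "cellar garden jade": head "jade" (specifically "garden jade"), modifier "cellar".
Inside "garden jade": head "jade", modifier "garden".
Putting it together: [[canyon [harbor [cellar [garden jade]]]] bridge].

[[canyon [harbor [cellar [garden jade]]]] bridge]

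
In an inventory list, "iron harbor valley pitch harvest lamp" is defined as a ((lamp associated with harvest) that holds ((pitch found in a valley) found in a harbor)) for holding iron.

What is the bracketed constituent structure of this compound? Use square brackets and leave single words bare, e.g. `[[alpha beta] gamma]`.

At the top level: head "lamp" (specifically "harbor valley pitch harvest lamp"); modifier "iron".
Within "harbor valley pitch harvest lamp", the head is "lamp" (specifically "harvest lamp") and the modifier is "harbor valley pitch".
Within "harbor valley pitch", the head is "pitch" (specifically "valley pitch") and the modifier is "harbor".
Within "valley pitch", the head is "pitch" and the modifier is "valley".
Within "harvest lamp", the head is "lamp" and the modifier is "harvest".
Assembled: [iron [[harbor [valley pitch]] [harvest lamp]]].

[iron [[harbor [valley pitch]] [harvest lamp]]]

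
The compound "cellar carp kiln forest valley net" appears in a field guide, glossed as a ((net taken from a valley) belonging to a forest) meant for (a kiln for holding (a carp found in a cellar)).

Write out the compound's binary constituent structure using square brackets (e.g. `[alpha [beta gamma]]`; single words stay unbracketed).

[[[cellar carp] kiln] [forest [valley net]]]

At the top level: head "net" (specifically "forest valley net"); modifier "cellar carp kiln".
"cellar carp kiln" → head "kiln", modifier "cellar carp".
"cellar carp" → head "carp", modifier "cellar".
"forest valley net" → head "net" (specifically "valley net"), modifier "forest".
"valley net" → head "net", modifier "valley".
So the structure is [[[cellar carp] kiln] [forest [valley net]]].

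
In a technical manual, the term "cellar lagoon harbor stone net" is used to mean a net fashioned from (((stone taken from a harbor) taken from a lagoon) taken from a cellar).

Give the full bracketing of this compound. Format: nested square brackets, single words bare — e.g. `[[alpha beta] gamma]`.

Overall it is a kind of net; the modifier is "cellar lagoon harbor stone".
Within "cellar lagoon harbor stone", the head is "stone" (specifically "lagoon harbor stone") and the modifier is "cellar".
Within "lagoon harbor stone", the head is "stone" (specifically "harbor stone") and the modifier is "lagoon".
Within "harbor stone", the head is "stone" and the modifier is "harbor".
So the structure is [[cellar [lagoon [harbor stone]]] net].

[[cellar [lagoon [harbor stone]]] net]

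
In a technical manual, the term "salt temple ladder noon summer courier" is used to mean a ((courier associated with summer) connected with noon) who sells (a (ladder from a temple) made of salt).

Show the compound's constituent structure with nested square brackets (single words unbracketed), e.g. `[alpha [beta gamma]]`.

[[salt [temple ladder]] [noon [summer courier]]]

Whole compound: head "courier" (specifically "noon summer courier"), modifier "salt temple ladder".
"salt temple ladder" → head "ladder" (specifically "temple ladder"), modifier "salt".
"temple ladder" → head "ladder", modifier "temple".
"noon summer courier" → head "courier" (specifically "summer courier"), modifier "noon".
"summer courier" → head "courier", modifier "summer".
So the structure is [[salt [temple ladder]] [noon [summer courier]]].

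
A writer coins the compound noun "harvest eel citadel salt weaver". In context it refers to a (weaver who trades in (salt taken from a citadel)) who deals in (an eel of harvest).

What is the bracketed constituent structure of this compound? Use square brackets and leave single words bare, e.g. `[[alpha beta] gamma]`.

[[harvest eel] [[citadel salt] weaver]]

Overall it is a kind of weaver (specifically "citadel salt weaver"); the modifier is "harvest eel".
"harvest eel" → head "eel", modifier "harvest".
"citadel salt weaver" → head "weaver", modifier "citadel salt".
"citadel salt" → head "salt", modifier "citadel".
So the structure is [[harvest eel] [[citadel salt] weaver]].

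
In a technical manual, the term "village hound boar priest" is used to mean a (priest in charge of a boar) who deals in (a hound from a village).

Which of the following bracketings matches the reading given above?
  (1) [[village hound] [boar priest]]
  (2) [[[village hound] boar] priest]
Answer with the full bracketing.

The paraphrase's head is the "priest" part ("boar priest"); its modifier is "village hound".
That top-level split, carried through the inner groups, gives [[village hound] [boar priest]].

[[village hound] [boar priest]]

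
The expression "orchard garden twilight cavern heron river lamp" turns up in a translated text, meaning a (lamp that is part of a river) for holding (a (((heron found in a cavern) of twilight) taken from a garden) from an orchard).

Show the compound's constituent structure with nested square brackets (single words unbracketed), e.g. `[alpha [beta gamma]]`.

[[orchard [garden [twilight [cavern heron]]]] [river lamp]]

Overall it is a kind of lamp (specifically "river lamp"); the modifier is "orchard garden twilight cavern heron".
"orchard garden twilight cavern heron" → head "heron" (specifically "garden twilight cavern heron"), modifier "orchard".
"garden twilight cavern heron" → head "heron" (specifically "twilight cavern heron"), modifier "garden".
"twilight cavern heron" → head "heron" (specifically "cavern heron"), modifier "twilight".
"cavern heron" → head "heron", modifier "cavern".
"river lamp" → head "lamp", modifier "river".
Assembled: [[orchard [garden [twilight [cavern heron]]]] [river lamp]].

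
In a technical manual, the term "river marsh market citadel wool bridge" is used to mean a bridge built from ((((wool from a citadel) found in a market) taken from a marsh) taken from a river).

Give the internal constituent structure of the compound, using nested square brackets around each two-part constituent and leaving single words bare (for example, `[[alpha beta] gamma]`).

[[river [marsh [market [citadel wool]]]] bridge]

Whole compound: head "bridge", modifier "river marsh market citadel wool".
Within "river marsh market citadel wool", the head is "wool" (specifically "marsh market citadel wool") and the modifier is "river".
Within "marsh market citadel wool", the head is "wool" (specifically "market citadel wool") and the modifier is "marsh".
Within "market citadel wool", the head is "wool" (specifically "citadel wool") and the modifier is "market".
Within "citadel wool", the head is "wool" and the modifier is "citadel".
Putting it together: [[river [marsh [market [citadel wool]]]] bridge].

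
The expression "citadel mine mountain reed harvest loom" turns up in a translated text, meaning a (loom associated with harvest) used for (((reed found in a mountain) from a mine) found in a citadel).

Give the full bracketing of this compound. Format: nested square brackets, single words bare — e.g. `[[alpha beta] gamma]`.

[[citadel [mine [mountain reed]]] [harvest loom]]

Whole compound: head "loom" (specifically "harvest loom"), modifier "citadel mine mountain reed".
Within "citadel mine mountain reed", the head is "reed" (specifically "mine mountain reed") and the modifier is "citadel".
Within "mine mountain reed", the head is "reed" (specifically "mountain reed") and the modifier is "mine".
Within "mountain reed", the head is "reed" and the modifier is "mountain".
Within "harvest loom", the head is "loom" and the modifier is "harvest".
So the structure is [[citadel [mine [mountain reed]]] [harvest loom]].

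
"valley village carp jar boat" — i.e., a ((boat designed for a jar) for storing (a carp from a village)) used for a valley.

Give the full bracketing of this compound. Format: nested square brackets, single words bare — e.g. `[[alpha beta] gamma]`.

Overall it is a kind of boat (specifically "village carp jar boat"); the modifier is "valley".
Within "village carp jar boat", the head is "boat" (specifically "jar boat") and the modifier is "village carp".
Within "village carp", the head is "carp" and the modifier is "village".
Within "jar boat", the head is "boat" and the modifier is "jar".
Assembled: [valley [[village carp] [jar boat]]].

[valley [[village carp] [jar boat]]]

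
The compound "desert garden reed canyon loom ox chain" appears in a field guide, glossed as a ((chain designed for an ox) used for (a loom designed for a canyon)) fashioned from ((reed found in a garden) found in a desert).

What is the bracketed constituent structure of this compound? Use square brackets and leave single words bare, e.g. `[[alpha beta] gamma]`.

The outermost head in the paraphrase is "chain" (specifically "canyon loom ox chain"), modified by "desert garden reed".
"desert garden reed" → head "reed" (specifically "garden reed"), modifier "desert".
"garden reed" → head "reed", modifier "garden".
"canyon loom ox chain" → head "chain" (specifically "ox chain"), modifier "canyon loom".
"canyon loom" → head "loom", modifier "canyon".
"ox chain" → head "chain", modifier "ox".
So the structure is [[desert [garden reed]] [[canyon loom] [ox chain]]].

[[desert [garden reed]] [[canyon loom] [ox chain]]]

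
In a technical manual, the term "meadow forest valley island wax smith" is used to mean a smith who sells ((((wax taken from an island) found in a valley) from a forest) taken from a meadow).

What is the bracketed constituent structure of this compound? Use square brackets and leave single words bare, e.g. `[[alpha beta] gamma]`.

Overall it is a kind of smith; the modifier is "meadow forest valley island wax".
"meadow forest valley island wax" → head "wax" (specifically "forest valley island wax"), modifier "meadow".
"forest valley island wax" → head "wax" (specifically "valley island wax"), modifier "forest".
"valley island wax" → head "wax" (specifically "island wax"), modifier "valley".
"island wax" → head "wax", modifier "island".
Assembled: [[meadow [forest [valley [island wax]]]] smith].

[[meadow [forest [valley [island wax]]]] smith]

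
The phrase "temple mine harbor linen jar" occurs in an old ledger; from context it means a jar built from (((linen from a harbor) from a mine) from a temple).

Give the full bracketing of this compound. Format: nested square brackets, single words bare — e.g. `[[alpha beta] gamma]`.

Overall it is a kind of jar; the modifier is "temple mine harbor linen".
Within "temple mine harbor linen", the head is "linen" (specifically "mine harbor linen") and the modifier is "temple".
Within "mine harbor linen", the head is "linen" (specifically "harbor linen") and the modifier is "mine".
Within "harbor linen", the head is "linen" and the modifier is "harbor".
Putting it together: [[temple [mine [harbor linen]]] jar].

[[temple [mine [harbor linen]]] jar]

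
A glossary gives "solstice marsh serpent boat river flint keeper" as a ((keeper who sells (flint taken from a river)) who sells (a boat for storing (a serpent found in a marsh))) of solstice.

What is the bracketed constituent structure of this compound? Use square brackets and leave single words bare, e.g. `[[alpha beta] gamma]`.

Whole compound: head "keeper" (specifically "marsh serpent boat river flint keeper"), modifier "solstice".
Within "marsh serpent boat river flint keeper", the head is "keeper" (specifically "river flint keeper") and the modifier is "marsh serpent boat".
Within "marsh serpent boat", the head is "boat" and the modifier is "marsh serpent".
Within "marsh serpent", the head is "serpent" and the modifier is "marsh".
Within "river flint keeper", the head is "keeper" and the modifier is "river flint".
Within "river flint", the head is "flint" and the modifier is "river".
Assembled: [solstice [[[marsh serpent] boat] [[river flint] keeper]]].

[solstice [[[marsh serpent] boat] [[river flint] keeper]]]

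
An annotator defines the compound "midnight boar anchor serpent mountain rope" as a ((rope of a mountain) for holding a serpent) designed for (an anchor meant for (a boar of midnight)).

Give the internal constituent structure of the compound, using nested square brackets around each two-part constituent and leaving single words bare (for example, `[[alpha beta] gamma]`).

[[[midnight boar] anchor] [serpent [mountain rope]]]

The outermost head in the paraphrase is "rope" (specifically "serpent mountain rope"), modified by "midnight boar anchor".
Inside "midnight boar anchor": head "anchor", modifier "midnight boar".
Inside "midnight boar": head "boar", modifier "midnight".
Inside "serpent mountain rope": head "rope" (specifically "mountain rope"), modifier "serpent".
Inside "mountain rope": head "rope", modifier "mountain".
Putting it together: [[[midnight boar] anchor] [serpent [mountain rope]]].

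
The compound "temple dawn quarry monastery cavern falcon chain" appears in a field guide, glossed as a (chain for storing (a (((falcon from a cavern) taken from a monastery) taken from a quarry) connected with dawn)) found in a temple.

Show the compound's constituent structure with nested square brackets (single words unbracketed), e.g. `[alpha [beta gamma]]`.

[temple [[dawn [quarry [monastery [cavern falcon]]]] chain]]

At the top level: head "chain" (specifically "dawn quarry monastery cavern falcon chain"); modifier "temple".
"dawn quarry monastery cavern falcon chain" → head "chain", modifier "dawn quarry monastery cavern falcon".
"dawn quarry monastery cavern falcon" → head "falcon" (specifically "quarry monastery cavern falcon"), modifier "dawn".
"quarry monastery cavern falcon" → head "falcon" (specifically "monastery cavern falcon"), modifier "quarry".
"monastery cavern falcon" → head "falcon" (specifically "cavern falcon"), modifier "monastery".
"cavern falcon" → head "falcon", modifier "cavern".
Assembled: [temple [[dawn [quarry [monastery [cavern falcon]]]] chain]].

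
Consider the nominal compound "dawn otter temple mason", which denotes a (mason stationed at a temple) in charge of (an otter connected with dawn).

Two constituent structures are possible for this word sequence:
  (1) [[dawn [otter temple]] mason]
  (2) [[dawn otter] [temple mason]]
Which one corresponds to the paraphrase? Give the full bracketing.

The paraphrase's head is the "mason" part ("temple mason"); its modifier is "dawn otter".
That top-level split, carried through the inner groups, gives [[dawn otter] [temple mason]].

[[dawn otter] [temple mason]]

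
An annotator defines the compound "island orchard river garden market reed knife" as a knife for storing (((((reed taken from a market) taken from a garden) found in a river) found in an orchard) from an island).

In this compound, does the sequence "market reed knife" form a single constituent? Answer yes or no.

no

The top-level split is [island orchard river garden market reed] [knife]; the full structure is [[island [orchard [river [garden [market reed]]]]] knife].
"market reed knife" straddles a constituent boundary, so it is not a single unit.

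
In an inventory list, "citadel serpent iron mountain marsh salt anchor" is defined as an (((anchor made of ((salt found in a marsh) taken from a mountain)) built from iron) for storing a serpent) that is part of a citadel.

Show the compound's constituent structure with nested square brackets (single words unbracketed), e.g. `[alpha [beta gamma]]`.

[citadel [serpent [iron [[mountain [marsh salt]] anchor]]]]

The outermost head in the paraphrase is "anchor" (specifically "serpent iron mountain marsh salt anchor"), modified by "citadel".
Inside "serpent iron mountain marsh salt anchor": head "anchor" (specifically "iron mountain marsh salt anchor"), modifier "serpent".
Inside "iron mountain marsh salt anchor": head "anchor" (specifically "mountain marsh salt anchor"), modifier "iron".
Inside "mountain marsh salt anchor": head "anchor", modifier "mountain marsh salt".
Inside "mountain marsh salt": head "salt" (specifically "marsh salt"), modifier "mountain".
Inside "marsh salt": head "salt", modifier "marsh".
So the structure is [citadel [serpent [iron [[mountain [marsh salt]] anchor]]]].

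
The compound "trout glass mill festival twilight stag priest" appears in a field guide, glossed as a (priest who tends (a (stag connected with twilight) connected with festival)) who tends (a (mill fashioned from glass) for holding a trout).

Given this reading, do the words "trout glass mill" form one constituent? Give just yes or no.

The paraphrase groups the words so that "trout glass mill" is one unit: it corresponds to a single parenthesized sub-phrase.
The full structure is [[trout [glass mill]] [[festival [twilight stag]] priest]], in which [trout glass mill] is a constituent.

yes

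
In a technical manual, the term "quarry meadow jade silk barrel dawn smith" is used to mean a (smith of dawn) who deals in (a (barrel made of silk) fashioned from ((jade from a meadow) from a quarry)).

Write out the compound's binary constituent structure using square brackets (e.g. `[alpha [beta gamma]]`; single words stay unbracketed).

Whole compound: head "smith" (specifically "dawn smith"), modifier "quarry meadow jade silk barrel".
"quarry meadow jade silk barrel" → head "barrel" (specifically "silk barrel"), modifier "quarry meadow jade".
"quarry meadow jade" → head "jade" (specifically "meadow jade"), modifier "quarry".
"meadow jade" → head "jade", modifier "meadow".
"silk barrel" → head "barrel", modifier "silk".
"dawn smith" → head "smith", modifier "dawn".
Assembled: [[[quarry [meadow jade]] [silk barrel]] [dawn smith]].

[[[quarry [meadow jade]] [silk barrel]] [dawn smith]]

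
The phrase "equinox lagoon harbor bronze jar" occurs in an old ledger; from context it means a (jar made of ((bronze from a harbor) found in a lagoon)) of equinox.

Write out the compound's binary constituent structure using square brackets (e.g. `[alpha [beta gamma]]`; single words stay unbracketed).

[equinox [[lagoon [harbor bronze]] jar]]

Overall it is a kind of jar (specifically "lagoon harbor bronze jar"); the modifier is "equinox".
Within "lagoon harbor bronze jar", the head is "jar" and the modifier is "lagoon harbor bronze".
Within "lagoon harbor bronze", the head is "bronze" (specifically "harbor bronze") and the modifier is "lagoon".
Within "harbor bronze", the head is "bronze" and the modifier is "harbor".
Putting it together: [equinox [[lagoon [harbor bronze]] jar]].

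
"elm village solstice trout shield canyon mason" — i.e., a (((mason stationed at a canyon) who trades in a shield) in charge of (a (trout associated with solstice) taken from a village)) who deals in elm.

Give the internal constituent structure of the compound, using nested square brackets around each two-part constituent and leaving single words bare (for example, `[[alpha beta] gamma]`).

[elm [[village [solstice trout]] [shield [canyon mason]]]]

At the top level: head "mason" (specifically "village solstice trout shield canyon mason"); modifier "elm".
"village solstice trout shield canyon mason" → head "mason" (specifically "shield canyon mason"), modifier "village solstice trout".
"village solstice trout" → head "trout" (specifically "solstice trout"), modifier "village".
"solstice trout" → head "trout", modifier "solstice".
"shield canyon mason" → head "mason" (specifically "canyon mason"), modifier "shield".
"canyon mason" → head "mason", modifier "canyon".
So the structure is [elm [[village [solstice trout]] [shield [canyon mason]]]].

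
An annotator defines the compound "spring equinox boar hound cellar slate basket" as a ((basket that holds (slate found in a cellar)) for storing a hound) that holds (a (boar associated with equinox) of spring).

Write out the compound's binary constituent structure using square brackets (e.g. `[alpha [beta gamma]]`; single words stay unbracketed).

The outermost head in the paraphrase is "basket" (specifically "hound cellar slate basket"), modified by "spring equinox boar".
"spring equinox boar" → head "boar" (specifically "equinox boar"), modifier "spring".
"equinox boar" → head "boar", modifier "equinox".
"hound cellar slate basket" → head "basket" (specifically "cellar slate basket"), modifier "hound".
"cellar slate basket" → head "basket", modifier "cellar slate".
"cellar slate" → head "slate", modifier "cellar".
So the structure is [[spring [equinox boar]] [hound [[cellar slate] basket]]].

[[spring [equinox boar]] [hound [[cellar slate] basket]]]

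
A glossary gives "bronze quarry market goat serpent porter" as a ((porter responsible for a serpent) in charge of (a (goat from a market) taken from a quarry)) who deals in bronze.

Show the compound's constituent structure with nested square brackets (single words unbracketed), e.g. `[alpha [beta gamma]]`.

Whole compound: head "porter" (specifically "quarry market goat serpent porter"), modifier "bronze".
"quarry market goat serpent porter" → head "porter" (specifically "serpent porter"), modifier "quarry market goat".
"quarry market goat" → head "goat" (specifically "market goat"), modifier "quarry".
"market goat" → head "goat", modifier "market".
"serpent porter" → head "porter", modifier "serpent".
Putting it together: [bronze [[quarry [market goat]] [serpent porter]]].

[bronze [[quarry [market goat]] [serpent porter]]]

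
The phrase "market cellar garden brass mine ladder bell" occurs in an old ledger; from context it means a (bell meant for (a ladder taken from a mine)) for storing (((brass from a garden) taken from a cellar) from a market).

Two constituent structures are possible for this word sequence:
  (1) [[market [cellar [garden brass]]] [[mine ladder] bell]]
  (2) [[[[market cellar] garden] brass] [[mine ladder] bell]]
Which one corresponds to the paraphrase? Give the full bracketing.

The paraphrase's head is the "bell" part ("mine ladder bell"); its modifier is "market cellar garden brass".
That top-level split, carried through the inner groups, gives [[market [cellar [garden brass]]] [[mine ladder] bell]].

[[market [cellar [garden brass]]] [[mine ladder] bell]]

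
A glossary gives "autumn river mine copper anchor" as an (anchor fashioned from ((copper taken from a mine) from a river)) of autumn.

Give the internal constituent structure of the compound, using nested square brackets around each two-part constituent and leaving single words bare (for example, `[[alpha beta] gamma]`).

[autumn [[river [mine copper]] anchor]]

Whole compound: head "anchor" (specifically "river mine copper anchor"), modifier "autumn".
Within "river mine copper anchor", the head is "anchor" and the modifier is "river mine copper".
Within "river mine copper", the head is "copper" (specifically "mine copper") and the modifier is "river".
Within "mine copper", the head is "copper" and the modifier is "mine".
Assembled: [autumn [[river [mine copper]] anchor]].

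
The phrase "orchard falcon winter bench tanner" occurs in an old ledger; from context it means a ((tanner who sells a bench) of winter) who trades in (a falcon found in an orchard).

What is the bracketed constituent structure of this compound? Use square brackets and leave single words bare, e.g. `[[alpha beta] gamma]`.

[[orchard falcon] [winter [bench tanner]]]

The outermost head in the paraphrase is "tanner" (specifically "winter bench tanner"), modified by "orchard falcon".
"orchard falcon" → head "falcon", modifier "orchard".
"winter bench tanner" → head "tanner" (specifically "bench tanner"), modifier "winter".
"bench tanner" → head "tanner", modifier "bench".
Putting it together: [[orchard falcon] [winter [bench tanner]]].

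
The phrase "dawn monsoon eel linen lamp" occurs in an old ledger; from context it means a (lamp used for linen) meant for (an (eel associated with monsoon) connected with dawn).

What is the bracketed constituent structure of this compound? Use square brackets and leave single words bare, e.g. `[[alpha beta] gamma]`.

[[dawn [monsoon eel]] [linen lamp]]

At the top level: head "lamp" (specifically "linen lamp"); modifier "dawn monsoon eel".
"dawn monsoon eel" → head "eel" (specifically "monsoon eel"), modifier "dawn".
"monsoon eel" → head "eel", modifier "monsoon".
"linen lamp" → head "lamp", modifier "linen".
Assembled: [[dawn [monsoon eel]] [linen lamp]].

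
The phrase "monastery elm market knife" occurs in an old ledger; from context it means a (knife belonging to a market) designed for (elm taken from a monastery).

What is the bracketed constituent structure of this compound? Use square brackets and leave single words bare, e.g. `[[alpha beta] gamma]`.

Overall it is a kind of knife (specifically "market knife"); the modifier is "monastery elm".
Within "monastery elm", the head is "elm" and the modifier is "monastery".
Within "market knife", the head is "knife" and the modifier is "market".
So the structure is [[monastery elm] [market knife]].

[[monastery elm] [market knife]]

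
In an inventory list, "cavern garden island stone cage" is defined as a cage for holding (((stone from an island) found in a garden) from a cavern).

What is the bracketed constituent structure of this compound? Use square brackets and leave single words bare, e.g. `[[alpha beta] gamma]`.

The outermost head in the paraphrase is "cage", modified by "cavern garden island stone".
"cavern garden island stone" → head "stone" (specifically "garden island stone"), modifier "cavern".
"garden island stone" → head "stone" (specifically "island stone"), modifier "garden".
"island stone" → head "stone", modifier "island".
So the structure is [[cavern [garden [island stone]]] cage].

[[cavern [garden [island stone]]] cage]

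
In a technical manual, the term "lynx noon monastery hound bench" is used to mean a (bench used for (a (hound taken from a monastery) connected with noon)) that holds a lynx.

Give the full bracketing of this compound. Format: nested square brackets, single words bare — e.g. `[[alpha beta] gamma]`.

At the top level: head "bench" (specifically "noon monastery hound bench"); modifier "lynx".
Inside "noon monastery hound bench": head "bench", modifier "noon monastery hound".
Inside "noon monastery hound": head "hound" (specifically "monastery hound"), modifier "noon".
Inside "monastery hound": head "hound", modifier "monastery".
Putting it together: [lynx [[noon [monastery hound]] bench]].

[lynx [[noon [monastery hound]] bench]]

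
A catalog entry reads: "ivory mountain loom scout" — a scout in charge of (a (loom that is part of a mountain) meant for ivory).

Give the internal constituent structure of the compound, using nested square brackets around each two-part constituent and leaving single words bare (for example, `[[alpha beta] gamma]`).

Overall it is a kind of scout; the modifier is "ivory mountain loom".
Within "ivory mountain loom", the head is "loom" (specifically "mountain loom") and the modifier is "ivory".
Within "mountain loom", the head is "loom" and the modifier is "mountain".
Putting it together: [[ivory [mountain loom]] scout].

[[ivory [mountain loom]] scout]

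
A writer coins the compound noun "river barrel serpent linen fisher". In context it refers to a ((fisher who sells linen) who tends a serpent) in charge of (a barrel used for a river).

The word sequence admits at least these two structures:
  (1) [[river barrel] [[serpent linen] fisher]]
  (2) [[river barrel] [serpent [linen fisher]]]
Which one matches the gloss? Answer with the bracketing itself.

The paraphrase's head is the "fisher" part ("serpent linen fisher"); its modifier is "river barrel".
That top-level split, carried through the inner groups, gives [[river barrel] [serpent [linen fisher]]].

[[river barrel] [serpent [linen fisher]]]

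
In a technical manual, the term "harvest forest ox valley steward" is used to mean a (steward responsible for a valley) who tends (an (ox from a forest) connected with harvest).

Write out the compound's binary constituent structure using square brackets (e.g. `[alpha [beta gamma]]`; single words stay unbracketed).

[[harvest [forest ox]] [valley steward]]

The outermost head in the paraphrase is "steward" (specifically "valley steward"), modified by "harvest forest ox".
Inside "harvest forest ox": head "ox" (specifically "forest ox"), modifier "harvest".
Inside "forest ox": head "ox", modifier "forest".
Inside "valley steward": head "steward", modifier "valley".
Putting it together: [[harvest [forest ox]] [valley steward]].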